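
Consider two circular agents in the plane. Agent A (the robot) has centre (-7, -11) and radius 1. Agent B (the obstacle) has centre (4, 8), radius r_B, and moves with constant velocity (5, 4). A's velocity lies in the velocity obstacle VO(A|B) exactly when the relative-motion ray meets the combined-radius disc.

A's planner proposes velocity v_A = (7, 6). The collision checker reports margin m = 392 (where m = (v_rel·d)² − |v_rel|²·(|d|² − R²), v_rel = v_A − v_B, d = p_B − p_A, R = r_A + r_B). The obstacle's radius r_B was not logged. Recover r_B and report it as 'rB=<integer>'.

m = 392
d = (11, 19);  v_rel = (2, 2),  |v_rel|² = 8
v_rel×d = (2)·(19) − (2)·(11) = 16
since m = R²·8 − 16²:  R² = (256 + 392) / 8 = 81
R = √81 = 9  ⇒  r_B = 9 − 1 = 8

rB=8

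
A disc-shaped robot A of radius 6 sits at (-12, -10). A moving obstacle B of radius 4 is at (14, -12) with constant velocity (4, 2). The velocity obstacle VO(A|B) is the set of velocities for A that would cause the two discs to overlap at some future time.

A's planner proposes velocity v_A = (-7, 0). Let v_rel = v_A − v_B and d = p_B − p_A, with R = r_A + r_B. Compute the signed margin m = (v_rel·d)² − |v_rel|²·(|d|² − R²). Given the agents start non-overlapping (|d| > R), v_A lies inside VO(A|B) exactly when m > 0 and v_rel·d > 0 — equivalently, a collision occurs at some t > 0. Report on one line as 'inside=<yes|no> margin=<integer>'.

d = (26, -2),  |d|² = 680;  R = 6+4 = 10,  c = 680−10² = 580
v_rel = (-11, -2),  |v_rel|² = 125;  v_rel·d = (-11)·(26) + (-2)·(-2) = -282
125·t² + 564·t + 580 = 0  ⇒  m = (-282)² − 125·580 = 7024
m = 7024 > 0,  v_rel·d = -282 < 0  ⇒  outside

inside=no margin=7024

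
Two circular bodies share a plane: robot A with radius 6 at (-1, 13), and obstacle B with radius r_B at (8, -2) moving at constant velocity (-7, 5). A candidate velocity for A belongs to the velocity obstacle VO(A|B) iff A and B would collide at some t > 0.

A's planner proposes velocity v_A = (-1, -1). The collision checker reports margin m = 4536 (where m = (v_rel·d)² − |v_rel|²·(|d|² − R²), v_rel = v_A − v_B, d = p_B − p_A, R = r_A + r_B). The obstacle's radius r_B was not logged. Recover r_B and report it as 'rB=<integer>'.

m = 4536
d = (9, -15);  v_rel = (6, -6),  |v_rel|² = 72
v_rel×d = (6)·(-15) − (-6)·(9) = -36
since m = R²·72 − (-36)²:  R² = (1296 + 4536) / 72 = 81
R = √81 = 9  ⇒  r_B = 9 − 6 = 3

rB=3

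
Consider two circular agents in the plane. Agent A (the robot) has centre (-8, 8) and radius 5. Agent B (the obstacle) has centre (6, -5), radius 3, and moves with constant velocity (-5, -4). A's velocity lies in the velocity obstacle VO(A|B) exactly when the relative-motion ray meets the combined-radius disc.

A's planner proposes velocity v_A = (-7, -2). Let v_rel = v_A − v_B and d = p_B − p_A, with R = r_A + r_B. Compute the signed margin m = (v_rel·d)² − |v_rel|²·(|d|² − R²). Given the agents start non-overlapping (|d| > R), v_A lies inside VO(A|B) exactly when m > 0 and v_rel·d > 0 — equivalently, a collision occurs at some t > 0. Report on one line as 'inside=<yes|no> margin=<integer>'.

d = (14, -13),  |d|² = 365;  R = 5+3 = 8,  c = 365−8² = 301
v_rel = (-2, 2),  |v_rel|² = 8;  v_rel·d = (-2)·(14) + (2)·(-13) = -54
8·t² + 108·t + 301 = 0  ⇒  m = (-54)² − 8·301 = 508
m = 508 > 0,  v_rel·d = -54 < 0  ⇒  outside

inside=no margin=508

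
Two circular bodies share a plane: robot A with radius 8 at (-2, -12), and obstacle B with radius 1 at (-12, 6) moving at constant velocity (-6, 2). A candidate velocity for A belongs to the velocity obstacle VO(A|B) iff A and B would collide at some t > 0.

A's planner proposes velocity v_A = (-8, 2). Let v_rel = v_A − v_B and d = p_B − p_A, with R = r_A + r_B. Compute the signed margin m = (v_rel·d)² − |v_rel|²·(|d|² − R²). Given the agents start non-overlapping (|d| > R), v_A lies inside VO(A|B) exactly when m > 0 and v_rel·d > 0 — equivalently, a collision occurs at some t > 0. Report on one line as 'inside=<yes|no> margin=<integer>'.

d = (-10, 18),  |d|² = 424;  R = 8+1 = 9,  c = 424−9² = 343
v_rel = (-2, 0),  |v_rel|² = 4;  v_rel·d = (-2)·(-10) + (0)·(18) = 20
4·t² − 40·t + 343 = 0  ⇒  m = 20² − 4·343 = -972
m = -972 < 0,  v_rel·d = 20 > 0  ⇒  outside

inside=no margin=-972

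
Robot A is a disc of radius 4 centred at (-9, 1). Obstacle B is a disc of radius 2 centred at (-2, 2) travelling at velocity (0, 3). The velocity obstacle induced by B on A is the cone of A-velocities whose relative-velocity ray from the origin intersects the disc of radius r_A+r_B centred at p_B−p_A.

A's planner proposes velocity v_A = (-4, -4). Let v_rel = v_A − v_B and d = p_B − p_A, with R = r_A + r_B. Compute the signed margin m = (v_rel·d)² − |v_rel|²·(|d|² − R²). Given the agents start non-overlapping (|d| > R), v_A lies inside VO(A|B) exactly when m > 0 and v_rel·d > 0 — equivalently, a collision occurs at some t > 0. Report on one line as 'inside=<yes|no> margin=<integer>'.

d = (7, 1),  |d|² = 50;  R = 4+2 = 6,  c = 50−6² = 14
v_rel = (-4, -7),  |v_rel|² = 65;  v_rel·d = (-4)·(7) + (-7)·(1) = -35
65·t² + 70·t + 14 = 0  ⇒  m = (-35)² − 65·14 = 315
m = 315 > 0,  v_rel·d = -35 < 0  ⇒  outside

inside=no margin=315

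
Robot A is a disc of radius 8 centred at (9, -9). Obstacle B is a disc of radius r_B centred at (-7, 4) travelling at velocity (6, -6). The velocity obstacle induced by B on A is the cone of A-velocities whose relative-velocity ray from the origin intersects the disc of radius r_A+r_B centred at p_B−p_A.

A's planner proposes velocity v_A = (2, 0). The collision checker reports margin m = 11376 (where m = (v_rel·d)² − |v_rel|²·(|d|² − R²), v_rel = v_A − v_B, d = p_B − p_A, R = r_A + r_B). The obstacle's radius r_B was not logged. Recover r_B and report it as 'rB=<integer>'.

m = 11376
d = (-16, 13);  v_rel = (-4, 6),  |v_rel|² = 52
v_rel×d = (-4)·(13) − (6)·(-16) = 44
since m = R²·52 − 44²:  R² = (1936 + 11376) / 52 = 256
R = √256 = 16  ⇒  r_B = 16 − 8 = 8

rB=8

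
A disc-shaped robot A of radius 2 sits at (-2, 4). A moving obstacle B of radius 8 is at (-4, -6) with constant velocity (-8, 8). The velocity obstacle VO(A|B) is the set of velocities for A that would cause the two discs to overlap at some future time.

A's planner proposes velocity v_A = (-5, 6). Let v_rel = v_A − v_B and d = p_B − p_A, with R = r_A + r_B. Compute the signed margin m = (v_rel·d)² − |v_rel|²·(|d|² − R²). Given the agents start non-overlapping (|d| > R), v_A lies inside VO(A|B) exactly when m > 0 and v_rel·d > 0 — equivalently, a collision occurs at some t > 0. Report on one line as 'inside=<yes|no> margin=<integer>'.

d = (-2, -10),  |d|² = 104;  R = 2+8 = 10,  c = 104−10² = 4
v_rel = (3, -2),  |v_rel|² = 13;  v_rel·d = (3)·(-2) + (-2)·(-10) = 14
13·t² − 28·t + 4 = 0  ⇒  m = 14² − 13·4 = 144
m = 144 > 0,  v_rel·d = 14 > 0  ⇒  inside

inside=yes margin=144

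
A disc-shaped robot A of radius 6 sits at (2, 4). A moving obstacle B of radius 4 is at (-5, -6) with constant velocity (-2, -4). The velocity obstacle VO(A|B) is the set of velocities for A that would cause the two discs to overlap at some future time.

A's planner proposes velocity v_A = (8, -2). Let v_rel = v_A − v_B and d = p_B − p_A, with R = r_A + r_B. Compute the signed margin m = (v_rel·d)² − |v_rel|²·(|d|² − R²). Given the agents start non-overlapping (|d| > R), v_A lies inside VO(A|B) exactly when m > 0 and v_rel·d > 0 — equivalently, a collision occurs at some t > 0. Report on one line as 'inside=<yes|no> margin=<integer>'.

d = (-7, -10),  |d|² = 149;  R = 6+4 = 10,  c = 149−10² = 49
v_rel = (10, 2),  |v_rel|² = 104;  v_rel·d = (10)·(-7) + (2)·(-10) = -90
104·t² + 180·t + 49 = 0  ⇒  m = (-90)² − 104·49 = 3004
m = 3004 > 0,  v_rel·d = -90 < 0  ⇒  outside

inside=no margin=3004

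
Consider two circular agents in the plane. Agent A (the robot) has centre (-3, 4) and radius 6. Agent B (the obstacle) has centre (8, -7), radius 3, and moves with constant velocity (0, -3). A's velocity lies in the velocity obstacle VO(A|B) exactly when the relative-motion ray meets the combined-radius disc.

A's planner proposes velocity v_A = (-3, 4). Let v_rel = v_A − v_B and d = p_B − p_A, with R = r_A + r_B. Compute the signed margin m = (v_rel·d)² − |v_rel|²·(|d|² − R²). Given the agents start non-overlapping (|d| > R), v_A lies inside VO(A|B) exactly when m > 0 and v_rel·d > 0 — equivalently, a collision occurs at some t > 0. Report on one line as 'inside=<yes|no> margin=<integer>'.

d = (11, -11),  |d|² = 242;  R = 6+3 = 9,  c = 242−9² = 161
v_rel = (-3, 7),  |v_rel|² = 58;  v_rel·d = (-3)·(11) + (7)·(-11) = -110
58·t² + 220·t + 161 = 0  ⇒  m = (-110)² − 58·161 = 2762
m = 2762 > 0,  v_rel·d = -110 < 0  ⇒  outside

inside=no margin=2762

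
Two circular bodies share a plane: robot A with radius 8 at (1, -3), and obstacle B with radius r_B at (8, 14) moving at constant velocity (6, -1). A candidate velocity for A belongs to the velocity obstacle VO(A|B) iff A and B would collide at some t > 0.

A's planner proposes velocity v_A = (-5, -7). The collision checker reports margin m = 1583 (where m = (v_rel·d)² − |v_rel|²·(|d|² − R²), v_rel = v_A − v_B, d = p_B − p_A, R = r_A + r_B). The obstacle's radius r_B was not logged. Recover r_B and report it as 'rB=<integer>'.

m = 1583
d = (7, 17);  v_rel = (-11, -6),  |v_rel|² = 157
v_rel×d = (-11)·(17) − (-6)·(7) = -145
since m = R²·157 − (-145)²:  R² = (21025 + 1583) / 157 = 144
R = √144 = 12  ⇒  r_B = 12 − 8 = 4

rB=4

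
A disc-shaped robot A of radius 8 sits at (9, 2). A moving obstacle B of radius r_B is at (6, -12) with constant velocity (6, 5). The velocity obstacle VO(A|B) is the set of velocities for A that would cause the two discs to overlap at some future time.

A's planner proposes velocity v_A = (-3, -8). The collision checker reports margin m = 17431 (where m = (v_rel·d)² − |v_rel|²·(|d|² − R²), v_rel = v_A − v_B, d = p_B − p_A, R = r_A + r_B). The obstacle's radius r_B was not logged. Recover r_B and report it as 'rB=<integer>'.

m = 17431
d = (-3, -14);  v_rel = (-9, -13),  |v_rel|² = 250
v_rel×d = (-9)·(-14) − (-13)·(-3) = 87
since m = R²·250 − 87²:  R² = (7569 + 17431) / 250 = 100
R = √100 = 10  ⇒  r_B = 10 − 8 = 2

rB=2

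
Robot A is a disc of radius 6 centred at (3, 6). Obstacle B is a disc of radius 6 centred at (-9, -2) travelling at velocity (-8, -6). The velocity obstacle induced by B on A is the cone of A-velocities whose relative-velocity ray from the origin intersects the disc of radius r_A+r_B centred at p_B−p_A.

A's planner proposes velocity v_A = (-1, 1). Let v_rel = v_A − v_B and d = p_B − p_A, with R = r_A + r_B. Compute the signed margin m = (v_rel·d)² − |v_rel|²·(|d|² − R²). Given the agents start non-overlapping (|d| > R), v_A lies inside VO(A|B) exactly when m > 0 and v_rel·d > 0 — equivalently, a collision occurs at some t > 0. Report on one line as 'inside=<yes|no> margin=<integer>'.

d = (-12, -8),  |d|² = 208;  R = 6+6 = 12,  c = 208−12² = 64
v_rel = (7, 7),  |v_rel|² = 98;  v_rel·d = (7)·(-12) + (7)·(-8) = -140
98·t² + 280·t + 64 = 0  ⇒  m = (-140)² − 98·64 = 13328
m = 13328 > 0,  v_rel·d = -140 < 0  ⇒  outside

inside=no margin=13328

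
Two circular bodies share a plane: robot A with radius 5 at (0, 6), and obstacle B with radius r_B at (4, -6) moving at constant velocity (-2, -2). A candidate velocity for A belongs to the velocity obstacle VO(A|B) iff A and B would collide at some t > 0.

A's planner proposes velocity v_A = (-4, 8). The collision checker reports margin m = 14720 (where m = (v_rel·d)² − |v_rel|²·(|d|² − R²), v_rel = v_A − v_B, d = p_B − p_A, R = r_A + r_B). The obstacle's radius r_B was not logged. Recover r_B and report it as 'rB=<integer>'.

m = 14720
d = (4, -12);  v_rel = (-2, 10),  |v_rel|² = 104
v_rel×d = (-2)·(-12) − (10)·(4) = -16
since m = R²·104 − (-16)²:  R² = (256 + 14720) / 104 = 144
R = √144 = 12  ⇒  r_B = 12 − 5 = 7

rB=7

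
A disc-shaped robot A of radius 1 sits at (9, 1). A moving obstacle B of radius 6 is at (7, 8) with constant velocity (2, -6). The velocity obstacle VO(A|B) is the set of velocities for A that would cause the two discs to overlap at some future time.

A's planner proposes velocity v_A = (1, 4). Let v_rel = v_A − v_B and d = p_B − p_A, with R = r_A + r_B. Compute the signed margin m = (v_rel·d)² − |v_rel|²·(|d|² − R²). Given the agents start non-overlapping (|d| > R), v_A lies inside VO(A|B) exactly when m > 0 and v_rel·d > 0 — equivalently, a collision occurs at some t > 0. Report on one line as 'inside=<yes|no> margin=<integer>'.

d = (-2, 7),  |d|² = 53;  R = 1+6 = 7,  c = 53−7² = 4
v_rel = (-1, 10),  |v_rel|² = 101;  v_rel·d = (-1)·(-2) + (10)·(7) = 72
101·t² − 144·t + 4 = 0  ⇒  m = 72² − 101·4 = 4780
m = 4780 > 0,  v_rel·d = 72 > 0  ⇒  inside

inside=yes margin=4780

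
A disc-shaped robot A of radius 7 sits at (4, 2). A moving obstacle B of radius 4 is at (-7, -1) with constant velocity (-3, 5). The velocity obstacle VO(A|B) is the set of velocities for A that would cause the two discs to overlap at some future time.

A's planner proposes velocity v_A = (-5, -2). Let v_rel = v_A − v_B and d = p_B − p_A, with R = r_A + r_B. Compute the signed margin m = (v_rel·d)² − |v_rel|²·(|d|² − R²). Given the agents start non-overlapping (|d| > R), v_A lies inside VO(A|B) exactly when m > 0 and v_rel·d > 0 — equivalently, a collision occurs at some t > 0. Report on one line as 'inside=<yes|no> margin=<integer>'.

d = (-11, -3),  |d|² = 130;  R = 7+4 = 11,  c = 130−11² = 9
v_rel = (-2, -7),  |v_rel|² = 53;  v_rel·d = (-2)·(-11) + (-7)·(-3) = 43
53·t² − 86·t + 9 = 0  ⇒  m = 43² − 53·9 = 1372
m = 1372 > 0,  v_rel·d = 43 > 0  ⇒  inside

inside=yes margin=1372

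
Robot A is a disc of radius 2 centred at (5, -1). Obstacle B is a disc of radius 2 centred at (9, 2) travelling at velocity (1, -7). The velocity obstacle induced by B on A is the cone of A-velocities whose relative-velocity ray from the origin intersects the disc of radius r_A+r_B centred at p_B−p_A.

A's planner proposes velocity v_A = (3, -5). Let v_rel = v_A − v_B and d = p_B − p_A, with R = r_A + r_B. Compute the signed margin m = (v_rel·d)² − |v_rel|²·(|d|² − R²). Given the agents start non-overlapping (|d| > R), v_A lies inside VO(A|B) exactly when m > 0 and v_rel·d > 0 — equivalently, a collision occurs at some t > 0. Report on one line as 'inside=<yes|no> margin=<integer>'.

d = (4, 3),  |d|² = 25;  R = 2+2 = 4,  c = 25−4² = 9
v_rel = (2, 2),  |v_rel|² = 8;  v_rel·d = (2)·(4) + (2)·(3) = 14
8·t² − 28·t + 9 = 0  ⇒  m = 14² − 8·9 = 124
m = 124 > 0,  v_rel·d = 14 > 0  ⇒  inside

inside=yes margin=124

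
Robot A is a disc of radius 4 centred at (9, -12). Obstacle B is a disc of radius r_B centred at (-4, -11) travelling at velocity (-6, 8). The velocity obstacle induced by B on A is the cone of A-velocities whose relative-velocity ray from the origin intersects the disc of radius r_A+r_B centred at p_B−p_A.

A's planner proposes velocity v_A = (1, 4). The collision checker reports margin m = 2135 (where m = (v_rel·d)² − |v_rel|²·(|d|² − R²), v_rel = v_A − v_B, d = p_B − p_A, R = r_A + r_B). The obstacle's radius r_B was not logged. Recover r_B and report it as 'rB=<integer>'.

m = 2135
d = (-13, 1);  v_rel = (7, -4),  |v_rel|² = 65
v_rel×d = (7)·(1) − (-4)·(-13) = -45
since m = R²·65 − (-45)²:  R² = (2025 + 2135) / 65 = 64
R = √64 = 8  ⇒  r_B = 8 − 4 = 4

rB=4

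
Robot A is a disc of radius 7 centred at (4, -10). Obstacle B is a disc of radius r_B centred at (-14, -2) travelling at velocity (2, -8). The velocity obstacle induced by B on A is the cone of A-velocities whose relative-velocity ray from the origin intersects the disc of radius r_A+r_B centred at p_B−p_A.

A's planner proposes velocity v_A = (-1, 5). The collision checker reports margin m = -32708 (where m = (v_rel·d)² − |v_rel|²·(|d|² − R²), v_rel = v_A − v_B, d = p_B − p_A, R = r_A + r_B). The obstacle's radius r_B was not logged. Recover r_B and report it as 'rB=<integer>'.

m = -32708
d = (-18, 8);  v_rel = (-3, 13),  |v_rel|² = 178
v_rel×d = (-3)·(8) − (13)·(-18) = 210
since m = R²·178 − 210²:  R² = (44100 + -32708) / 178 = 64
R = √64 = 8  ⇒  r_B = 8 − 7 = 1

rB=1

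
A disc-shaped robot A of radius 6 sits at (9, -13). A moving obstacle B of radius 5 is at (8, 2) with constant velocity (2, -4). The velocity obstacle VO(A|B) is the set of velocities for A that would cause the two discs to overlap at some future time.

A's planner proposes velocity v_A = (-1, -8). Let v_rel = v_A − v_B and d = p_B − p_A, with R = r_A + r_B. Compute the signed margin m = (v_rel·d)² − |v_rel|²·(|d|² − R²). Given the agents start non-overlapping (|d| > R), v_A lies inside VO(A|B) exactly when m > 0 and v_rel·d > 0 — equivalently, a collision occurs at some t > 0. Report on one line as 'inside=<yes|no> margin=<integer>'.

d = (-1, 15),  |d|² = 226;  R = 6+5 = 11,  c = 226−11² = 105
v_rel = (-3, -4),  |v_rel|² = 25;  v_rel·d = (-3)·(-1) + (-4)·(15) = -57
25·t² + 114·t + 105 = 0  ⇒  m = (-57)² − 25·105 = 624
m = 624 > 0,  v_rel·d = -57 < 0  ⇒  outside

inside=no margin=624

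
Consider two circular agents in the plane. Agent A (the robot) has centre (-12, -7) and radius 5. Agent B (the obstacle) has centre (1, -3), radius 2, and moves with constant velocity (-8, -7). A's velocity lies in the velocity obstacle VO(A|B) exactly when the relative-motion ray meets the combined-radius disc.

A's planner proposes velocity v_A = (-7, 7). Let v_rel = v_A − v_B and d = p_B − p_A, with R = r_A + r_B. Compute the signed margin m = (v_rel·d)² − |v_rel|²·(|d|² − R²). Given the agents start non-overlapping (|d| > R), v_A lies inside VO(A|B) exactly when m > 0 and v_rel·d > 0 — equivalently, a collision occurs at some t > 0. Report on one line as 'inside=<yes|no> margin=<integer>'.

d = (13, 4),  |d|² = 185;  R = 5+2 = 7,  c = 185−7² = 136
v_rel = (1, 14),  |v_rel|² = 197;  v_rel·d = (1)·(13) + (14)·(4) = 69
197·t² − 138·t + 136 = 0  ⇒  m = 69² − 197·136 = -22031
m = -22031 < 0,  v_rel·d = 69 > 0  ⇒  outside

inside=no margin=-22031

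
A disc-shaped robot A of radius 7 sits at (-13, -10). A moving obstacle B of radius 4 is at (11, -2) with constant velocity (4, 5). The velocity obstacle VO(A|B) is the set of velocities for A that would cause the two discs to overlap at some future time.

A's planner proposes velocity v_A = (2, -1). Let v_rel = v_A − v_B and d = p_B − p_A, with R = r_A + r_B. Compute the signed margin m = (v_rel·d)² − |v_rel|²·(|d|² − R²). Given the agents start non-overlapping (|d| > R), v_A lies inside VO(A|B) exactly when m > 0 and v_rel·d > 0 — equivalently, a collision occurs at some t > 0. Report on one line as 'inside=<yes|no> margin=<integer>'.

d = (24, 8),  |d|² = 640;  R = 7+4 = 11,  c = 640−11² = 519
v_rel = (-2, -6),  |v_rel|² = 40;  v_rel·d = (-2)·(24) + (-6)·(8) = -96
40·t² + 192·t + 519 = 0  ⇒  m = (-96)² − 40·519 = -11544
m = -11544 < 0,  v_rel·d = -96 < 0  ⇒  outside

inside=no margin=-11544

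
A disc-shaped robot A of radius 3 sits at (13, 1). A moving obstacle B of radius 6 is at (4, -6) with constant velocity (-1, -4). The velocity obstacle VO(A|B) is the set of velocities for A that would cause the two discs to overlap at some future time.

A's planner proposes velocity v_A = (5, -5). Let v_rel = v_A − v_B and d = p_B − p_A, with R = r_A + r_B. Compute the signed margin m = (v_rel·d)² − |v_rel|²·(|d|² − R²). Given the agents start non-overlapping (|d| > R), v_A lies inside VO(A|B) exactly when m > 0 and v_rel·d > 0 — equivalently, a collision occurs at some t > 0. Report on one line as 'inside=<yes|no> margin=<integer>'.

d = (-9, -7),  |d|² = 130;  R = 3+6 = 9,  c = 130−9² = 49
v_rel = (6, -1),  |v_rel|² = 37;  v_rel·d = (6)·(-9) + (-1)·(-7) = -47
37·t² + 94·t + 49 = 0  ⇒  m = (-47)² − 37·49 = 396
m = 396 > 0,  v_rel·d = -47 < 0  ⇒  outside

inside=no margin=396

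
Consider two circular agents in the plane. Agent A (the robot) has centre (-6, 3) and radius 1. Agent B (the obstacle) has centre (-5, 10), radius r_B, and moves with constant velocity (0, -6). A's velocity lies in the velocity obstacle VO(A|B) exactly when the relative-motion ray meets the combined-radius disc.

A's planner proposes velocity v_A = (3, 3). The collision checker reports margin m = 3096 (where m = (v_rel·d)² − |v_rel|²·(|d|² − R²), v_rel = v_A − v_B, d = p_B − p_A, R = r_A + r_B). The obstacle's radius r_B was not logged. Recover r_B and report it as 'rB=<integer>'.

m = 3096
d = (1, 7);  v_rel = (3, 9),  |v_rel|² = 90
v_rel×d = (3)·(7) − (9)·(1) = 12
since m = R²·90 − 12²:  R² = (144 + 3096) / 90 = 36
R = √36 = 6  ⇒  r_B = 6 − 1 = 5

rB=5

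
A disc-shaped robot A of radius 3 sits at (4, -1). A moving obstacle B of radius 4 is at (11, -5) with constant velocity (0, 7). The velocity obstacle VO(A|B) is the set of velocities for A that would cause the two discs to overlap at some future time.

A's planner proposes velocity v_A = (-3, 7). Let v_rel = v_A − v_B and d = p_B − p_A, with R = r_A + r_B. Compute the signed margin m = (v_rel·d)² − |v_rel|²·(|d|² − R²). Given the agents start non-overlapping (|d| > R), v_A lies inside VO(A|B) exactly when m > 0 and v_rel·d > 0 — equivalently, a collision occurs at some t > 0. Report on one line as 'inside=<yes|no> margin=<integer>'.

d = (7, -4),  |d|² = 65;  R = 3+4 = 7,  c = 65−7² = 16
v_rel = (-3, 0),  |v_rel|² = 9;  v_rel·d = (-3)·(7) + (0)·(-4) = -21
9·t² + 42·t + 16 = 0  ⇒  m = (-21)² − 9·16 = 297
m = 297 > 0,  v_rel·d = -21 < 0  ⇒  outside

inside=no margin=297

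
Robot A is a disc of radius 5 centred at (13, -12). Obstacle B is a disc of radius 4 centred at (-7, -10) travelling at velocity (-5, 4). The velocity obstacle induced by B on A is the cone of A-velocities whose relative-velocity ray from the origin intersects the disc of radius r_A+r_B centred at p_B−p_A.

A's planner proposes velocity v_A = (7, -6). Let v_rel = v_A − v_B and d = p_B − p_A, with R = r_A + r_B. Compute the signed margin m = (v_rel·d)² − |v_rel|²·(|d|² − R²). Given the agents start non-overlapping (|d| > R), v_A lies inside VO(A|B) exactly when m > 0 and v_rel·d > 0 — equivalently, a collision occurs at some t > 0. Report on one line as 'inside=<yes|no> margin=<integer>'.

d = (-20, 2),  |d|² = 404;  R = 5+4 = 9,  c = 404−9² = 323
v_rel = (12, -10),  |v_rel|² = 244;  v_rel·d = (12)·(-20) + (-10)·(2) = -260
244·t² + 520·t + 323 = 0  ⇒  m = (-260)² − 244·323 = -11212
m = -11212 < 0,  v_rel·d = -260 < 0  ⇒  outside

inside=no margin=-11212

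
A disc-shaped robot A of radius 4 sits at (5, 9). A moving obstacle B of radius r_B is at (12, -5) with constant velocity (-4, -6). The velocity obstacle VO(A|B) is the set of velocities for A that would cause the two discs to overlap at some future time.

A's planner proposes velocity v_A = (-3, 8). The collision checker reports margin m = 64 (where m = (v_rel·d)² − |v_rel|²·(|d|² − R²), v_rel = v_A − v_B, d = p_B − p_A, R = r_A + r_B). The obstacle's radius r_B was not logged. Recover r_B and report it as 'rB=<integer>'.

m = 64
d = (7, -14);  v_rel = (1, 14),  |v_rel|² = 197
v_rel×d = (1)·(-14) − (14)·(7) = -112
since m = R²·197 − (-112)²:  R² = (12544 + 64) / 197 = 64
R = √64 = 8  ⇒  r_B = 8 − 4 = 4

rB=4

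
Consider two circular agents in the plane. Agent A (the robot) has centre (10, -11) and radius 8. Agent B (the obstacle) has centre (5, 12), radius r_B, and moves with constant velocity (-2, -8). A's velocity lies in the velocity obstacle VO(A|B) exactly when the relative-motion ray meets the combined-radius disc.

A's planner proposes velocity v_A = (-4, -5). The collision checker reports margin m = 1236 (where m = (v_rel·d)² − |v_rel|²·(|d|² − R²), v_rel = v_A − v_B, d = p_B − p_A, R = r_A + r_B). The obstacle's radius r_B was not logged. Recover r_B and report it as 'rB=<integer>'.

m = 1236
d = (-5, 23);  v_rel = (-2, 3),  |v_rel|² = 13
v_rel×d = (-2)·(23) − (3)·(-5) = -31
since m = R²·13 − (-31)²:  R² = (961 + 1236) / 13 = 169
R = √169 = 13  ⇒  r_B = 13 − 8 = 5

rB=5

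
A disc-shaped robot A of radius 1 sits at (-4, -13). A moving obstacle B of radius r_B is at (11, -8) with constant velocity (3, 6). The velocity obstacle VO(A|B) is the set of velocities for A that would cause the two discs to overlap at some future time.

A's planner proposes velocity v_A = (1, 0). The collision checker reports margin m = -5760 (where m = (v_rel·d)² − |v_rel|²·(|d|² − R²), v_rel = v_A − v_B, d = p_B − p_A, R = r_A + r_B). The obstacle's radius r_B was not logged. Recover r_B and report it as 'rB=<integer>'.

m = -5760
d = (15, 5);  v_rel = (-2, -6),  |v_rel|² = 40
v_rel×d = (-2)·(5) − (-6)·(15) = 80
since m = R²·40 − 80²:  R² = (6400 + -5760) / 40 = 16
R = √16 = 4  ⇒  r_B = 4 − 1 = 3

rB=3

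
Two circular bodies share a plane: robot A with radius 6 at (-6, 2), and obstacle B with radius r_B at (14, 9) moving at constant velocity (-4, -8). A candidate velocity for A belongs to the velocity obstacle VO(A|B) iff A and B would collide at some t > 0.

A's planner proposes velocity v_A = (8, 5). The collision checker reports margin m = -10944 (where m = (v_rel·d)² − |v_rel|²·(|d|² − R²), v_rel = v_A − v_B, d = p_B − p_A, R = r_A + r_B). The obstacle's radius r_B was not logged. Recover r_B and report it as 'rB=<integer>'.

m = -10944
d = (20, 7);  v_rel = (12, 13),  |v_rel|² = 313
v_rel×d = (12)·(7) − (13)·(20) = -176
since m = R²·313 − (-176)²:  R² = (30976 + -10944) / 313 = 64
R = √64 = 8  ⇒  r_B = 8 − 6 = 2

rB=2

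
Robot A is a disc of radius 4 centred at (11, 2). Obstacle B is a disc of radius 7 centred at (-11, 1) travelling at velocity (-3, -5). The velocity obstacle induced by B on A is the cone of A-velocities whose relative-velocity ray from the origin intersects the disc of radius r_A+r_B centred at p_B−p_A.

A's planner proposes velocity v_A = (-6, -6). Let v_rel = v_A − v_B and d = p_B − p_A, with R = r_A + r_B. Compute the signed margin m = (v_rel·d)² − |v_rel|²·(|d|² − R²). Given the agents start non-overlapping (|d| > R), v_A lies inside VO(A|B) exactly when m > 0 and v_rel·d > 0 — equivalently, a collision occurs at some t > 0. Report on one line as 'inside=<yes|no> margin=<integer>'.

d = (-22, -1),  |d|² = 485;  R = 4+7 = 11,  c = 485−11² = 364
v_rel = (-3, -1),  |v_rel|² = 10;  v_rel·d = (-3)·(-22) + (-1)·(-1) = 67
10·t² − 134·t + 364 = 0  ⇒  m = 67² − 10·364 = 849
m = 849 > 0,  v_rel·d = 67 > 0  ⇒  inside

inside=yes margin=849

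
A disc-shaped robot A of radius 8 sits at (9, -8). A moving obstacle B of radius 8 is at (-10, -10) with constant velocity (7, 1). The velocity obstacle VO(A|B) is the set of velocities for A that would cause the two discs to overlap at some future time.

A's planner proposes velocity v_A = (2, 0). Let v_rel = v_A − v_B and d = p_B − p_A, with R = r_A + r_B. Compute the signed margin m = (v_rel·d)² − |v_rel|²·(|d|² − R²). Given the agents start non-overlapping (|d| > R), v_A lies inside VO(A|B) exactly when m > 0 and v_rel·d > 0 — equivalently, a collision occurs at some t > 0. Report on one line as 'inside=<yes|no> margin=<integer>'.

d = (-19, -2),  |d|² = 365;  R = 8+8 = 16,  c = 365−16² = 109
v_rel = (-5, -1),  |v_rel|² = 26;  v_rel·d = (-5)·(-19) + (-1)·(-2) = 97
26·t² − 194·t + 109 = 0  ⇒  m = 97² − 26·109 = 6575
m = 6575 > 0,  v_rel·d = 97 > 0  ⇒  inside

inside=yes margin=6575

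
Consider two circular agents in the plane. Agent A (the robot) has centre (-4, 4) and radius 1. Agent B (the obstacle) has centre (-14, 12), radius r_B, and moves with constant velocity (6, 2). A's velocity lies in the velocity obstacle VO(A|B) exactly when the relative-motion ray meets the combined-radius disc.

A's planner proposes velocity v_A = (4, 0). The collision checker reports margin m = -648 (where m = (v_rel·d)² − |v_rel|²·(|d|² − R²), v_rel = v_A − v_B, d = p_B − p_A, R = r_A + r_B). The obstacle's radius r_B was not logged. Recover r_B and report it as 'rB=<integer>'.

m = -648
d = (-10, 8);  v_rel = (-2, -2),  |v_rel|² = 8
v_rel×d = (-2)·(8) − (-2)·(-10) = -36
since m = R²·8 − (-36)²:  R² = (1296 + -648) / 8 = 81
R = √81 = 9  ⇒  r_B = 9 − 1 = 8

rB=8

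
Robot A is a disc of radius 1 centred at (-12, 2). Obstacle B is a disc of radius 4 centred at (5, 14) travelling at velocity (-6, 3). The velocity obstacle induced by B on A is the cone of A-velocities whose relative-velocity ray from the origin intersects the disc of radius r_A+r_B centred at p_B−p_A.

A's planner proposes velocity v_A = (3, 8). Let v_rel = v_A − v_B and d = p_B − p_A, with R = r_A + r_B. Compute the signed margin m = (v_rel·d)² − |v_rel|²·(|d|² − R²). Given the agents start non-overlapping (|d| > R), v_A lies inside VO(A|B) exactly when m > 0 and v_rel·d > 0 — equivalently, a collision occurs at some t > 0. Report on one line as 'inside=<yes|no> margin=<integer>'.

d = (17, 12),  |d|² = 433;  R = 1+4 = 5,  c = 433−5² = 408
v_rel = (9, 5),  |v_rel|² = 106;  v_rel·d = (9)·(17) + (5)·(12) = 213
106·t² − 426·t + 408 = 0  ⇒  m = 213² − 106·408 = 2121
m = 2121 > 0,  v_rel·d = 213 > 0  ⇒  inside

inside=yes margin=2121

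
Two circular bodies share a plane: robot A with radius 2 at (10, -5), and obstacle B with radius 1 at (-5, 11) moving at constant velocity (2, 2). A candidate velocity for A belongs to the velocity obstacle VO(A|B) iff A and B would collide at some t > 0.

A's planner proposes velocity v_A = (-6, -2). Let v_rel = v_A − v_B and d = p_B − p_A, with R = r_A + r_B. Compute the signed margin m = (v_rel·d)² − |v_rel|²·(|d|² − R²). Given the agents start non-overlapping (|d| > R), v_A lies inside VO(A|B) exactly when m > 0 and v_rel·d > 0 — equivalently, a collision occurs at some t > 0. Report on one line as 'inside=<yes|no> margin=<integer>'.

d = (-15, 16),  |d|² = 481;  R = 2+1 = 3,  c = 481−3² = 472
v_rel = (-8, -4),  |v_rel|² = 80;  v_rel·d = (-8)·(-15) + (-4)·(16) = 56
80·t² − 112·t + 472 = 0  ⇒  m = 56² − 80·472 = -34624
m = -34624 < 0,  v_rel·d = 56 > 0  ⇒  outside

inside=no margin=-34624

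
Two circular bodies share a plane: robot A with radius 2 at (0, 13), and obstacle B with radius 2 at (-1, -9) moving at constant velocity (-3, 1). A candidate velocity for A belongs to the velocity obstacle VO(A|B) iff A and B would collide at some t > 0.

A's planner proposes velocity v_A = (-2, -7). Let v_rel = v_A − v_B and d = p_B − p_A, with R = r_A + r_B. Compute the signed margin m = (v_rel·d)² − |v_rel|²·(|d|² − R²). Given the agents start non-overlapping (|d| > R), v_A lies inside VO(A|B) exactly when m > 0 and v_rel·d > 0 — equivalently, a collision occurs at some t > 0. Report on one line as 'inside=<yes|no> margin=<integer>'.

d = (-1, -22),  |d|² = 485;  R = 2+2 = 4,  c = 485−4² = 469
v_rel = (1, -8),  |v_rel|² = 65;  v_rel·d = (1)·(-1) + (-8)·(-22) = 175
65·t² − 350·t + 469 = 0  ⇒  m = 175² − 65·469 = 140
m = 140 > 0,  v_rel·d = 175 > 0  ⇒  inside

inside=yes margin=140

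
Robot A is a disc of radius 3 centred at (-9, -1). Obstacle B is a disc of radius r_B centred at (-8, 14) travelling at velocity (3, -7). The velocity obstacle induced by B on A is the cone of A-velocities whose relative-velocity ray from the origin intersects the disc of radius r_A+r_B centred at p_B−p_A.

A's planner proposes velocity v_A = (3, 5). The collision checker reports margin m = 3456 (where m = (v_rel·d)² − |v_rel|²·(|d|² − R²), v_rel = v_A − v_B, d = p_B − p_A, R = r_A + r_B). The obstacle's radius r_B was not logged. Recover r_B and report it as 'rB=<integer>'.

m = 3456
d = (1, 15);  v_rel = (0, 12),  |v_rel|² = 144
v_rel×d = (0)·(15) − (12)·(1) = -12
since m = R²·144 − (-12)²:  R² = (144 + 3456) / 144 = 25
R = √25 = 5  ⇒  r_B = 5 − 3 = 2

rB=2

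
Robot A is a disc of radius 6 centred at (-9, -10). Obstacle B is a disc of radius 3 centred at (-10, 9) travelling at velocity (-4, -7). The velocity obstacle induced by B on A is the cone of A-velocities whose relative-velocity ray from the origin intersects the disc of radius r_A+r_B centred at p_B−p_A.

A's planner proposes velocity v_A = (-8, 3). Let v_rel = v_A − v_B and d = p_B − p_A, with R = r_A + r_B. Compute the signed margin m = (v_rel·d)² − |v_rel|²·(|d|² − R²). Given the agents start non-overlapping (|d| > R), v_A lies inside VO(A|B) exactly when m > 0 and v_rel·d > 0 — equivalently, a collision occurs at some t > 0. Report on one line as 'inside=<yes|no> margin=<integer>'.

d = (-1, 19),  |d|² = 362;  R = 6+3 = 9,  c = 362−9² = 281
v_rel = (-4, 10),  |v_rel|² = 116;  v_rel·d = (-4)·(-1) + (10)·(19) = 194
116·t² − 388·t + 281 = 0  ⇒  m = 194² − 116·281 = 5040
m = 5040 > 0,  v_rel·d = 194 > 0  ⇒  inside

inside=yes margin=5040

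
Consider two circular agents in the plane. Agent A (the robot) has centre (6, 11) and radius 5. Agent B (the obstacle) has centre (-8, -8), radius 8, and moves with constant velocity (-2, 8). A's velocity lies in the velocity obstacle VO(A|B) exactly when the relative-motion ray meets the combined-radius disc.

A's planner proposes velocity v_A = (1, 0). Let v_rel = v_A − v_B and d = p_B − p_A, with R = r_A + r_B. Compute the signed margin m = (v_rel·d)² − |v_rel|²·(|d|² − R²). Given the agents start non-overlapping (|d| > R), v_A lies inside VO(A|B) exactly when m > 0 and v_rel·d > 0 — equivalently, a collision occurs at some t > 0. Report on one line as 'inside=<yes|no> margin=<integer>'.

d = (-14, -19),  |d|² = 557;  R = 5+8 = 13,  c = 557−13² = 388
v_rel = (3, -8),  |v_rel|² = 73;  v_rel·d = (3)·(-14) + (-8)·(-19) = 110
73·t² − 220·t + 388 = 0  ⇒  m = 110² − 73·388 = -16224
m = -16224 < 0,  v_rel·d = 110 > 0  ⇒  outside

inside=no margin=-16224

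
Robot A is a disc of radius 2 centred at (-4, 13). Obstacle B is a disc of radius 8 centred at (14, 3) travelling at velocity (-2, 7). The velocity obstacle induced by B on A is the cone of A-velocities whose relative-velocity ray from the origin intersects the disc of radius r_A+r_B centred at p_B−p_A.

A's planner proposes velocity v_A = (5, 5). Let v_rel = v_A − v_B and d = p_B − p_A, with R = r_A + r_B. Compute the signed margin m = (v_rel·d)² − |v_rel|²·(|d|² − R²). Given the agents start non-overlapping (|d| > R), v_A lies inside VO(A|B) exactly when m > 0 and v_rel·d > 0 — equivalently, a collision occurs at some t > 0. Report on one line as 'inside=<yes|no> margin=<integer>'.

d = (18, -10),  |d|² = 424;  R = 2+8 = 10,  c = 424−10² = 324
v_rel = (7, -2),  |v_rel|² = 53;  v_rel·d = (7)·(18) + (-2)·(-10) = 146
53·t² − 292·t + 324 = 0  ⇒  m = 146² − 53·324 = 4144
m = 4144 > 0,  v_rel·d = 146 > 0  ⇒  inside

inside=yes margin=4144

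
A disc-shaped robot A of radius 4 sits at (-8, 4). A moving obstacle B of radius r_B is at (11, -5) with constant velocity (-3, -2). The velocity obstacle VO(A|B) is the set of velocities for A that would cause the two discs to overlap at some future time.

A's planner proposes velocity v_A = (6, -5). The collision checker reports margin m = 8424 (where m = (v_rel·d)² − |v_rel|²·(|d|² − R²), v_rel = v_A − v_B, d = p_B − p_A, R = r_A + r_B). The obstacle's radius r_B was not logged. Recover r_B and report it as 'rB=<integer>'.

m = 8424
d = (19, -9);  v_rel = (9, -3),  |v_rel|² = 90
v_rel×d = (9)·(-9) − (-3)·(19) = -24
since m = R²·90 − (-24)²:  R² = (576 + 8424) / 90 = 100
R = √100 = 10  ⇒  r_B = 10 − 4 = 6

rB=6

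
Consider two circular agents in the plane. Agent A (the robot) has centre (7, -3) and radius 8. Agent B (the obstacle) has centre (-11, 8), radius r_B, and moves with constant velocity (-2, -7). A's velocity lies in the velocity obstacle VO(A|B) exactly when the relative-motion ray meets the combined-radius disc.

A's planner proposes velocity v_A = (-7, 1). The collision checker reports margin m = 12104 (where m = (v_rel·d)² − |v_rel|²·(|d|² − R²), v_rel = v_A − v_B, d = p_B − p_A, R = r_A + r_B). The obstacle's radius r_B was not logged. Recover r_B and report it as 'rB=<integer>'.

m = 12104
d = (-18, 11);  v_rel = (-5, 8),  |v_rel|² = 89
v_rel×d = (-5)·(11) − (8)·(-18) = 89
since m = R²·89 − 89²:  R² = (7921 + 12104) / 89 = 225
R = √225 = 15  ⇒  r_B = 15 − 8 = 7

rB=7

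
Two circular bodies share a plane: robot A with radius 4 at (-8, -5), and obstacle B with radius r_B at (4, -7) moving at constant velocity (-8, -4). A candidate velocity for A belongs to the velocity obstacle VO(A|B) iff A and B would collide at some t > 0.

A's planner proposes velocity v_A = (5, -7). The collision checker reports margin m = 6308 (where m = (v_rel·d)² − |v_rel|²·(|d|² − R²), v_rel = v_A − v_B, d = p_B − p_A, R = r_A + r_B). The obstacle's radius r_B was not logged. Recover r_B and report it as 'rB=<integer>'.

m = 6308
d = (12, -2);  v_rel = (13, -3),  |v_rel|² = 178
v_rel×d = (13)·(-2) − (-3)·(12) = 10
since m = R²·178 − 10²:  R² = (100 + 6308) / 178 = 36
R = √36 = 6  ⇒  r_B = 6 − 4 = 2

rB=2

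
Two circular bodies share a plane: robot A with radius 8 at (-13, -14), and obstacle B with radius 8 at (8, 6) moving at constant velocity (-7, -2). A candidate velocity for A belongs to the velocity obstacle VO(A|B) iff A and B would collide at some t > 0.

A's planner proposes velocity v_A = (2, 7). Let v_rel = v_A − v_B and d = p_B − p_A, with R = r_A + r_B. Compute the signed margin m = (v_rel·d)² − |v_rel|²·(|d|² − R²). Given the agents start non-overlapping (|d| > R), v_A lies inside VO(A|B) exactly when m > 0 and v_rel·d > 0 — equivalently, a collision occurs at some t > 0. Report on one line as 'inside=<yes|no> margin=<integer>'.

d = (21, 20),  |d|² = 841;  R = 8+8 = 16,  c = 841−16² = 585
v_rel = (9, 9),  |v_rel|² = 162;  v_rel·d = (9)·(21) + (9)·(20) = 369
162·t² − 738·t + 585 = 0  ⇒  m = 369² − 162·585 = 41391
m = 41391 > 0,  v_rel·d = 369 > 0  ⇒  inside

inside=yes margin=41391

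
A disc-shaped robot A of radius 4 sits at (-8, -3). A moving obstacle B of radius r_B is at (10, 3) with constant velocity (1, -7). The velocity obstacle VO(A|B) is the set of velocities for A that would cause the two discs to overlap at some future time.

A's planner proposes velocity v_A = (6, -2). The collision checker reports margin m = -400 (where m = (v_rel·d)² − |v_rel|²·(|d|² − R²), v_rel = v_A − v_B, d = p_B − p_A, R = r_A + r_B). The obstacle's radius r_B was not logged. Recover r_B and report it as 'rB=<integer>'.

m = -400
d = (18, 6);  v_rel = (5, 5),  |v_rel|² = 50
v_rel×d = (5)·(6) − (5)·(18) = -60
since m = R²·50 − (-60)²:  R² = (3600 + -400) / 50 = 64
R = √64 = 8  ⇒  r_B = 8 − 4 = 4

rB=4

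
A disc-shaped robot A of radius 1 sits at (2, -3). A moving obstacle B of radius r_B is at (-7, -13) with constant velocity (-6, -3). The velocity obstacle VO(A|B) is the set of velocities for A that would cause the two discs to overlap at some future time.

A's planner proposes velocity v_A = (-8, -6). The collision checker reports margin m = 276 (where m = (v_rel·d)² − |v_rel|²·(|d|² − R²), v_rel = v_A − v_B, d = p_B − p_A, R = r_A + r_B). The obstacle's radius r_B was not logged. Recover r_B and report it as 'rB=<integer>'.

m = 276
d = (-9, -10);  v_rel = (-2, -3),  |v_rel|² = 13
v_rel×d = (-2)·(-10) − (-3)·(-9) = -7
since m = R²·13 − (-7)²:  R² = (49 + 276) / 13 = 25
R = √25 = 5  ⇒  r_B = 5 − 1 = 4

rB=4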